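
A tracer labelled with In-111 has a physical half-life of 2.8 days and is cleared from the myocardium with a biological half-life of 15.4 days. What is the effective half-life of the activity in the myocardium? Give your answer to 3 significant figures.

2.37 days

1/t_eff = 1/t_phys + 1/t_biol = 1/2.8 + 1/15.4 = 0.42208 per day.
t_eff = 2.8 × 15.4 / (2.8 + 15.4) ≈ 2.3692 days.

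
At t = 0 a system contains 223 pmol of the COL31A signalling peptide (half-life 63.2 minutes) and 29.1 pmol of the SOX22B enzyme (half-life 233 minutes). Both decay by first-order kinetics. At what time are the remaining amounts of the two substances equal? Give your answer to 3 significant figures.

Set 223·(1/2)^(t/63.2) = 29.1·(1/2)^(t/233).
Taking log₂: log₂(223/29.1) = t·(1/63.2 − 1/233).
log₂(7.6632) = 2.938; 1/63.2 − 1/233 = 0.011531.
t = 2.938 / 0.011531 ≈ 254.79 minutes.

255 minutes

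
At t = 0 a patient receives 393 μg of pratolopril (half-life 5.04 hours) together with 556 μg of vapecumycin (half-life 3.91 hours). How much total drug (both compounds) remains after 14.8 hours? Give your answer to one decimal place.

91.7 μg

pratolopril: 393 × (1/2)^(14.8/5.04) = 393 × (1/2)^2.9365 ≈ 51.335 μg.
vapecumycin: 556 × (1/2)^(14.8/3.91) = 556 × (1/2)^3.7852 ≈ 40.33 μg.
Total = 51.335 + 40.33 ≈ 91.665 μg.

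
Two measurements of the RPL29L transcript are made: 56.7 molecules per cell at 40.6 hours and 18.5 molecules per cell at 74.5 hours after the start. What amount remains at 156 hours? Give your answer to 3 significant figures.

1.25 molecules per cell

Over Δt = 74.5 − 40.6 = 33.9 hours, the level fell by a factor of 56.7/18.5 ≈ 3.0649.
n = log₂(3.0649) ≈ 1.6158 half-lives, so t½ = 33.9/1.6158 ≈ 20.98 hours.
From t = 74.5 to t = 156: 18.5 × (1/2)^((156−74.5)/20.98) ≈ 1.2525 molecules per cell.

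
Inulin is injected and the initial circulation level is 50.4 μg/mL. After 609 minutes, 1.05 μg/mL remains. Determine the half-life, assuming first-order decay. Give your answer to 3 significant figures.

109 minutes

A/A₀ = 1.05/50.4 ≈ 0.020833.
n = log₂(48) ≈ 5.585 half-lives elapsed in 609 minutes.
t½ = 609/5.585 ≈ 109.04 minutes.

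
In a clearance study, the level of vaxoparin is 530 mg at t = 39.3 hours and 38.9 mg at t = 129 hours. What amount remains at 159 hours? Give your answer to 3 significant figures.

Over Δt = 129 − 39.3 = 89.7 hours, the level fell by a factor of 530/38.9 ≈ 13.625.
n = log₂(13.625) ≈ 3.7682 half-lives, so t½ = 89.7/3.7682 ≈ 23.805 hours.
From t = 129 to t = 159: 38.9 × (1/2)^((159−129)/23.805) ≈ 16.24 mg.

16.2 mg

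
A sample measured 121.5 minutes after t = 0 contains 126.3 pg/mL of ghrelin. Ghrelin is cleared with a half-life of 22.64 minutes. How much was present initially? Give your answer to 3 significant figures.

5210 pg/mL

Number of half-lives elapsed: n = 121.5/22.64 ≈ 5.3666.
A₀ = A × 2^n = 126.3 × 2^5.3666 = 126.3 × 41.258 ≈ 5210.9 pg/mL.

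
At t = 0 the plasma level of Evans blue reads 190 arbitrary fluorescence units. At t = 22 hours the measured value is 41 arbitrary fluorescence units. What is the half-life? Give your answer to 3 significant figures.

9.94 hours

A/A₀ = 41/190 ≈ 0.21579.
n = log₂(4.6341) ≈ 2.2123 half-lives elapsed in 22 hours.
t½ = 22/2.2123 ≈ 9.9444 hours.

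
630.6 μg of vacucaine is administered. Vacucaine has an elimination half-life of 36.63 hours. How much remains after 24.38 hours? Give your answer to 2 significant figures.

400 μg

Number of half-lives: n = 24.38/36.63 ≈ 0.66557.
Remaining = 630.6 × (1/2)^0.66557 = 630.6 × 0.63044 ≈ 397.55 μg.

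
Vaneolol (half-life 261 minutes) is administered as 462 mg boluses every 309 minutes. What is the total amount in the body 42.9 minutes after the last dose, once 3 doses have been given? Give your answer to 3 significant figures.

The 3 doses were given 660.9, 351.9, 42.9 minutes ago.
Total = 462·(1/2)^(660.9/261) + 462·(1/2)^(351.9/261) + 462·(1/2)^(42.9/261)
      = 79.869 + 181.46 + 412.25 ≈ 673.58 mg.

674 mg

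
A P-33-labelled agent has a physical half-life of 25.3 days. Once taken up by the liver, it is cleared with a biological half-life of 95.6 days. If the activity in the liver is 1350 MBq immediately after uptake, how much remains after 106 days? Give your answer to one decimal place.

34.3 MBq

1/t_eff = 1/t_phys + 1/t_biol = 1/25.3 + 1/95.6 = 0.049986 per day.
t_eff = 25.3 × 95.6 / (25.3 + 95.6) ≈ 20.006 days.
Remaining = 1350 × (1/2)^(106/20.006) = 1350 × (1/2)^5.2985 ≈ 34.302 MBq.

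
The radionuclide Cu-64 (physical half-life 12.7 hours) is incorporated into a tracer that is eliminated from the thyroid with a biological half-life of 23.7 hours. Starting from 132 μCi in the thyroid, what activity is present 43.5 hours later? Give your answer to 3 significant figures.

3.44 μCi

1/t_eff = 1/t_phys + 1/t_biol = 1/12.7 + 1/23.7 = 0.12093 per hour.
t_eff = 12.7 × 23.7 / (12.7 + 23.7) ≈ 8.269 hours.
Remaining = 132 × (1/2)^(43.5/8.269) = 132 × (1/2)^5.2606 ≈ 3.4432 μCi.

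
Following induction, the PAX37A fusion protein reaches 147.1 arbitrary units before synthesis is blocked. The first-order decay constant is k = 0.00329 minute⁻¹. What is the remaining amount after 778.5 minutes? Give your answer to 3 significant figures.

t½ = ln 2 / k = 0.69315 / 0.00329 ≈ 210.68 minutes.
Number of half-lives: n = 778.5/210.68 ≈ 3.6951.
Remaining = 147.1 × (1/2)^3.6951 = 147.1 × 0.077207 ≈ 11.357 arbitrary units.

11.4 arbitrary units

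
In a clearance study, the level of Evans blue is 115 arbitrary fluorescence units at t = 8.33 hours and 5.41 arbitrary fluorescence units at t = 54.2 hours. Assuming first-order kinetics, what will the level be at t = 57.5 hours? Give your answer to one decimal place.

4.3 arbitrary fluorescence units

Over Δt = 54.2 − 8.33 = 45.87 hours, the level fell by a factor of 115/5.41 ≈ 21.257.
n = log₂(21.257) ≈ 4.4099 half-lives, so t½ = 45.87/4.4099 ≈ 10.402 hours.
From t = 54.2 to t = 57.5: 5.41 × (1/2)^((57.5−54.2)/10.402) ≈ 4.342 arbitrary fluorescence units.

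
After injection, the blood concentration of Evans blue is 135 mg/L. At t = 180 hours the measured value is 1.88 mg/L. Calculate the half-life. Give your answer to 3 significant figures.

A/A₀ = 1.88/135 ≈ 0.013926.
n = log₂(71.809) ≈ 6.1661 half-lives elapsed in 180 hours.
t½ = 180/6.1661 ≈ 29.192 hours.

29.2 hours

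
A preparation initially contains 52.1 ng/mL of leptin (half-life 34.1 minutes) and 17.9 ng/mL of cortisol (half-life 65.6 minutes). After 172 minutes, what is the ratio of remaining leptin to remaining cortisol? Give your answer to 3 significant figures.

0.543

leptin: 52.1 × (1/2)^(172/34.1) = 52.1 × (1/2)^5.044 ≈ 1.5792 ng/mL.
cortisol: 17.9 × (1/2)^(172/65.6) = 17.9 × (1/2)^2.622 ≈ 2.9078 ng/mL.
Ratio ≈ 1.5792 / 2.9078 ≈ 0.5431.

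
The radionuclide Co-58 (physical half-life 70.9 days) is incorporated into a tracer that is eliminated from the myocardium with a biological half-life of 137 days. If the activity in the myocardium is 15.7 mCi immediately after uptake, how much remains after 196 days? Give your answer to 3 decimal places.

0.857 mCi

1/t_eff = 1/t_phys + 1/t_biol = 1/70.9 + 1/137 = 0.021404 per day.
t_eff = 70.9 × 137 / (70.9 + 137) ≈ 46.721 days.
Remaining = 15.7 × (1/2)^(196/46.721) = 15.7 × (1/2)^4.1951 ≈ 0.85713 mCi.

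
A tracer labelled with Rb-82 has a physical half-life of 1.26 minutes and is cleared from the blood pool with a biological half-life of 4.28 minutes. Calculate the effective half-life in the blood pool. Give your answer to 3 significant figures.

0.973 minutes

1/t_eff = 1/t_phys + 1/t_biol = 1/1.26 + 1/4.28 = 1.0273 per minute.
t_eff = 1.26 × 4.28 / (1.26 + 4.28) ≈ 0.97343 minutes.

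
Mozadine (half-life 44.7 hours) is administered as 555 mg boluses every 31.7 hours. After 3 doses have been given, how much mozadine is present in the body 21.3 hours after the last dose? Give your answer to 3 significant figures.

The 3 doses were given 84.7, 53, 21.3 hours ago.
Total = 555·(1/2)^(84.7/44.7) + 555·(1/2)^(53/44.7) + 555·(1/2)^(21.3/44.7)
      = 149.24 + 243.99 + 398.89 ≈ 792.11 mg.

792 mg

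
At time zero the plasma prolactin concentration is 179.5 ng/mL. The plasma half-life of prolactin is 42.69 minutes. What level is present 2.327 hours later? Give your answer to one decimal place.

18.6 ng/mL

Convert the elapsed time: 2.327 hours = 139.62 minutes.
Number of half-lives: n = 139.62/42.69 ≈ 3.2706.
Remaining = 179.5 × (1/2)^3.2706 = 179.5 × 0.10363 ≈ 18.601 ng/mL.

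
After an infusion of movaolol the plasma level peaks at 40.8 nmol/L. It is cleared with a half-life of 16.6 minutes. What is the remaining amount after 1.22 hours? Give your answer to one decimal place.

1.9 nmol/L

Convert the elapsed time: 1.22 hours = 73.2 minutes.
Number of half-lives: n = 73.2/16.6 ≈ 4.4096.
Remaining = 40.8 × (1/2)^4.4096 = 40.8 × 0.047051 ≈ 1.9197 nmol/L.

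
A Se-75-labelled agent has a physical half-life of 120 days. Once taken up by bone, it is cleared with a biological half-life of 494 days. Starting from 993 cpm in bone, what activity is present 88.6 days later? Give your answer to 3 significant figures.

526 cpm

1/t_eff = 1/t_phys + 1/t_biol = 1/120 + 1/494 = 0.010358 per day.
t_eff = 120 × 494 / (120 + 494) ≈ 96.547 days.
Remaining = 993 × (1/2)^(88.6/96.547) = 993 × (1/2)^0.91769 ≈ 525.65 cpm.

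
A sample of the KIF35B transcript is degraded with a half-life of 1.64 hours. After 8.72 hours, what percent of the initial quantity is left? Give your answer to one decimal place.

n = 8.72/1.64 ≈ 5.3171 half-lives.
Fraction remaining = (1/2)^5.3171 ≈ 0.025084, i.e. 2.5084%.

2.5%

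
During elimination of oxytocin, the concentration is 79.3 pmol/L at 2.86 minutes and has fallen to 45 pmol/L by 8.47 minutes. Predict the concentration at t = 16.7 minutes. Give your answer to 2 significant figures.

Over Δt = 8.47 − 2.86 = 5.61 minutes, the level fell by a factor of 79.3/45 ≈ 1.7622.
n = log₂(1.7622) ≈ 0.8174 half-lives, so t½ = 5.61/0.8174 ≈ 6.8633 minutes.
From t = 8.47 to t = 16.7: 45 × (1/2)^((16.7−8.47)/6.8633) ≈ 19.599 pmol/L.

20 pmol/L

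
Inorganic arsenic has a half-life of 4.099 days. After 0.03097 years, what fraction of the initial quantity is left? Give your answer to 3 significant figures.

0.03097 years = 11.3041 days.
n = 11.3041/4.099 ≈ 2.7578 half-lives.
Fraction remaining = (1/2)^2.7578 ≈ 0.14785.

0.148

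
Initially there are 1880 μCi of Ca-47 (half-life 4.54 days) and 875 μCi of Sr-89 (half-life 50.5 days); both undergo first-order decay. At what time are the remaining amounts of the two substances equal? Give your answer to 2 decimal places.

5.50 days

Set 1880·(1/2)^(t/4.54) = 875·(1/2)^(t/50.5).
Taking log₂: log₂(1880/875) = t·(1/4.54 − 1/50.5).
log₂(2.1486) = 1.1034; 1/4.54 − 1/50.5 = 0.20046.
t = 1.1034 / 0.20046 ≈ 5.5042 days.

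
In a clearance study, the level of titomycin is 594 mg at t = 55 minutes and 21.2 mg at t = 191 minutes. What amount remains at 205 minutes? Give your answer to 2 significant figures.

15 mg

Over Δt = 191 − 55 = 136 minutes, the level fell by a factor of 594/21.2 ≈ 28.019.
n = log₂(28.019) ≈ 4.8083 half-lives, so t½ = 136/4.8083 ≈ 28.284 minutes.
From t = 191 to t = 205: 21.2 × (1/2)^((205−191)/28.284) ≈ 15.043 mg.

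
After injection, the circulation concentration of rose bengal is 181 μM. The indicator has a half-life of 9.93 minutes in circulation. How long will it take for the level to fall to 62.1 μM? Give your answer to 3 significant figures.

Fraction remaining = 62.1/181 ≈ 0.34309.
n = log₂(181/62.1) = ln(2.9147)/ln 2 ≈ 1.5433 half-lives.
t = n × t½ = 1.5433 × 9.93 ≈ 15.325 minutes.

15.3 minutes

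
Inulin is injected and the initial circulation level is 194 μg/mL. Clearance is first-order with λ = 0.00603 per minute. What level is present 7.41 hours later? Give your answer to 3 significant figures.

13.3 μg/mL

t½ = ln 2 / λ = 0.69315 / 0.00603 ≈ 114.95 minutes.
Convert the elapsed time: 7.41 hours = 444.6 minutes.
Number of half-lives: n = 444.6/114.95 ≈ 3.8678.
Remaining = 194 × (1/2)^3.8678 = 194 × 0.068499 ≈ 13.289 μg/mL.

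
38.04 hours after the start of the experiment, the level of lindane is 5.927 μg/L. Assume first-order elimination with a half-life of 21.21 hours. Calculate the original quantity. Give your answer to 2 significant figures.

Number of half-lives elapsed: n = 38.04/21.21 ≈ 1.7935.
A₀ = A × 2^n = 5.927 × 2^1.7935 = 5.927 × 3.4665 ≈ 20.546 μg/L.

21 μg/L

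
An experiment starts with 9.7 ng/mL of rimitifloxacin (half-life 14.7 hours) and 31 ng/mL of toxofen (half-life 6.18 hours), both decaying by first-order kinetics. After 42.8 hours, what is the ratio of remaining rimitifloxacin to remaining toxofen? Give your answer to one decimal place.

5.1

rimitifloxacin: 9.7 × (1/2)^(42.8/14.7) = 9.7 × (1/2)^2.9116 ≈ 1.2891 ng/mL.
toxofen: 31 × (1/2)^(42.8/6.18) = 31 × (1/2)^6.9256 ≈ 0.25501 ng/mL.
Ratio ≈ 1.2891 / 0.25501 ≈ 5.0553.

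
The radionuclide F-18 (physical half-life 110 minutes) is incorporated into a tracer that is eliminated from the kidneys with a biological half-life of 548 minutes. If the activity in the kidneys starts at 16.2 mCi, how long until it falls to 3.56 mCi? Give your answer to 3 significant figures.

1/t_eff = 1/t_phys + 1/t_biol = 1/110 + 1/548 = 0.010916 per minute.
t_eff = 110 × 548 / (110 + 548) ≈ 91.611 minutes.
n = log₂(16.2/3.56) ≈ 2.186; t = 2.186 × 91.611 ≈ 200.27 minutes.

200 minutes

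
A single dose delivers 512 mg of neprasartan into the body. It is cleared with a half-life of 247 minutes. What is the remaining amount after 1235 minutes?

16 mg

Elapsed time is 5 half-lives (1235/247).
Each half-life halves the amount: 512 × (1/2)^5 = 512/32 = 16 mg.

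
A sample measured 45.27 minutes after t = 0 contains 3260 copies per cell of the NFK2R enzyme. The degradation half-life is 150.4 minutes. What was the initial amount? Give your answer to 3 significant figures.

4020 copies per cell

Number of half-lives elapsed: n = 45.27/150.4 ≈ 0.301.
A₀ = A × 2^n = 3260 × 2^0.301 = 3260 × 1.232 ≈ 4016.3 copies per cell.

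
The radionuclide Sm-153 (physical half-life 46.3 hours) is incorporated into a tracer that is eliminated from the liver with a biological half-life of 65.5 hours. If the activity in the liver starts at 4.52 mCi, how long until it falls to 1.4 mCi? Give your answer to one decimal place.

45.9 hours

1/t_eff = 1/t_phys + 1/t_biol = 1/46.3 + 1/65.5 = 0.036865 per hour.
t_eff = 46.3 × 65.5 / (46.3 + 65.5) ≈ 27.126 hours.
n = log₂(4.52/1.4) ≈ 1.6909; t = 1.6909 × 27.126 ≈ 45.867 hours.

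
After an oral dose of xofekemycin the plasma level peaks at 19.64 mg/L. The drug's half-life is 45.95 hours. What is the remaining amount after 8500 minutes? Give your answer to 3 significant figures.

Convert the elapsed time: 8500 minutes = 141.667 hours.
Number of half-lives: n = 141.667/45.95 ≈ 3.0831.
Remaining = 19.64 × (1/2)^3.0831 = 19.64 × 0.11801 ≈ 2.3176 mg/L.

2.32 mg/L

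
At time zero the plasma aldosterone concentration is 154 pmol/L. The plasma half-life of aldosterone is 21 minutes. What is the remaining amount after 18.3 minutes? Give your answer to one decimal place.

Number of half-lives: n = 18.3/21 ≈ 0.87143.
Remaining = 154 × (1/2)^0.87143 = 154 × 0.54661 ≈ 84.177 pmol/L.

84.2 pmol/L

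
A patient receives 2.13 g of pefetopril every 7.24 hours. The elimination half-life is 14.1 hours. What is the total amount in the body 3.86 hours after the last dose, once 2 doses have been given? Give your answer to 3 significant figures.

The 2 doses were given 11.1, 3.86 hours ago.
Total = 2.13·(1/2)^(11.1/14.1) + 2.13·(1/2)^(3.86/14.1)
      = 1.2342 + 1.7619 ≈ 2.9961 g.

3.00 g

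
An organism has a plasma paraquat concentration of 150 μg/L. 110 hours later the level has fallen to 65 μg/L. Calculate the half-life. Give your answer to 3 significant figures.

91.2 hours

A/A₀ = 65/150 ≈ 0.43333.
n = log₂(2.3077) ≈ 1.2065 half-lives elapsed in 110 hours.
t½ = 110/1.2065 ≈ 91.177 hours.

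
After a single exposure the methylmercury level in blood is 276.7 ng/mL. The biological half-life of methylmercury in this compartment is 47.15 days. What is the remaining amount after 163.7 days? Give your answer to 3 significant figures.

24.9 ng/mL

Number of half-lives: n = 163.7/47.15 ≈ 3.4719.
Remaining = 276.7 × (1/2)^3.4719 = 276.7 × 0.090127 ≈ 24.938 ng/mL.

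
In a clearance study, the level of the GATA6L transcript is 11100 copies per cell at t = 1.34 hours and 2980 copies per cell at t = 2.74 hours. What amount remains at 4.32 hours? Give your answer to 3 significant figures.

676 copies per cell

Over Δt = 2.74 − 1.34 = 1.4 hours, the level fell by a factor of 11100/2980 ≈ 3.7248.
n = log₂(3.7248) ≈ 1.8972 half-lives, so t½ = 1.4/1.8972 ≈ 0.73794 hours.
From t = 2.74 to t = 4.32: 2980 × (1/2)^((4.32−2.74)/0.73794) ≈ 675.59 copies per cell.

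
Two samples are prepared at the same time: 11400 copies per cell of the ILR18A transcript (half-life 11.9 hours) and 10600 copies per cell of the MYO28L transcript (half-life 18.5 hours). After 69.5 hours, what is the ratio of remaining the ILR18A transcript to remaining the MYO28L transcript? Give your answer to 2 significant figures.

0.25

ILR18A transcript: 11400 × (1/2)^(69.5/11.9) = 11400 × (1/2)^5.8403 ≈ 198.97 copies per cell.
MYO28L transcript: 10600 × (1/2)^(69.5/18.5) = 10600 × (1/2)^3.7568 ≈ 784.17 copies per cell.
Ratio ≈ 198.97 / 784.17 ≈ 0.25373.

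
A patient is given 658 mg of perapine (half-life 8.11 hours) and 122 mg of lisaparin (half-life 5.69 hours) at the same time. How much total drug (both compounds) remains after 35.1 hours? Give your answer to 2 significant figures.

34 mg

perapine: 658 × (1/2)^(35.1/8.11) = 658 × (1/2)^4.328 ≈ 32.762 mg.
lisaparin: 122 × (1/2)^(35.1/5.69) = 122 × (1/2)^6.1687 ≈ 1.6959 mg.
Total = 32.762 + 1.6959 ≈ 34.458 mg.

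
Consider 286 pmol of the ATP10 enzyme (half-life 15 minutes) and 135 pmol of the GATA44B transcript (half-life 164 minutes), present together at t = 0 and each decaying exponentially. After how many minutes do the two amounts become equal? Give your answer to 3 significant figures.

Set 286·(1/2)^(t/15) = 135·(1/2)^(t/164).
Taking log₂: log₂(286/135) = t·(1/15 − 1/164).
log₂(2.1185) = 1.0831; 1/15 − 1/164 = 0.060569.
t = 1.0831 / 0.060569 ≈ 17.881 minutes.

17.9 minutes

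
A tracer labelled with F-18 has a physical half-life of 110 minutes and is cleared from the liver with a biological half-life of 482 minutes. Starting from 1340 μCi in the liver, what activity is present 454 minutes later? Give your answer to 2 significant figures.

1/t_eff = 1/t_phys + 1/t_biol = 1/110 + 1/482 = 0.011166 per minute.
t_eff = 110 × 482 / (110 + 482) ≈ 89.561 minutes.
Remaining = 1340 × (1/2)^(454/89.561) = 1340 × (1/2)^5.0692 ≈ 39.914 μCi.

40 μCi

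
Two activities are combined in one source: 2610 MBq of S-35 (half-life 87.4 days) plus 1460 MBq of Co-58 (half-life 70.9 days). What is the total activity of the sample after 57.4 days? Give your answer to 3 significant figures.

2490 MBq

S-35: 2610 × (1/2)^(57.4/87.4) = 2610 × (1/2)^0.65675 ≈ 1655.5 MBq.
Co-58: 1460 × (1/2)^(57.4/70.9) = 1460 × (1/2)^0.80959 ≈ 832.99 MBq.
Total = 1655.5 + 832.99 ≈ 2488.5 MBq.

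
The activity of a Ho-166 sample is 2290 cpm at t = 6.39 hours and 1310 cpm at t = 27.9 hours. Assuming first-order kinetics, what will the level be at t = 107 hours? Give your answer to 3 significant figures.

Over Δt = 27.9 − 6.39 = 21.51 hours, the level fell by a factor of 2290/1310 ≈ 1.7481.
n = log₂(1.7481) ≈ 0.80578 half-lives, so t½ = 21.51/0.80578 ≈ 26.695 hours.
From t = 27.9 to t = 107: 1310 × (1/2)^((107−27.9)/26.695) ≈ 167.99 cpm.

168 cpm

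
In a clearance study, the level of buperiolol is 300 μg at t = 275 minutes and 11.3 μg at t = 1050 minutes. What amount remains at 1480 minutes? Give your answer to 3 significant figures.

1.83 μg

Over Δt = 1050 − 275 = 775 minutes, the level fell by a factor of 300/11.3 ≈ 26.549.
n = log₂(26.549) ≈ 4.7306 half-lives, so t½ = 775/4.7306 ≈ 163.83 minutes.
From t = 1050 to t = 1480: 11.3 × (1/2)^((1480−1050)/163.83) ≈ 1.8322 μg.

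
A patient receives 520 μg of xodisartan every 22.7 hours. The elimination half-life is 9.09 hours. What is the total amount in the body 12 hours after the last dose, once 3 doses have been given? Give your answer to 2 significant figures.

The 3 doses were given 57.4, 34.7, 12 hours ago.
Total = 520·(1/2)^(57.4/9.09) + 520·(1/2)^(34.7/9.09) + 520·(1/2)^(12/9.09)
      = 6.533 + 36.886 + 208.26 ≈ 251.68 μg.

250 μg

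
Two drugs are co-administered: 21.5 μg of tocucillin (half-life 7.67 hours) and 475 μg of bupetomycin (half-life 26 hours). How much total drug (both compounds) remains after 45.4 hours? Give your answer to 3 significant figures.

tocucillin: 21.5 × (1/2)^(45.4/7.67) = 21.5 × (1/2)^5.9192 ≈ 0.3553 μg.
bupetomycin: 475 × (1/2)^(45.4/26) = 475 × (1/2)^1.7462 ≈ 141.6 μg.
Total = 0.3553 + 141.6 ≈ 141.95 μg.

142 μg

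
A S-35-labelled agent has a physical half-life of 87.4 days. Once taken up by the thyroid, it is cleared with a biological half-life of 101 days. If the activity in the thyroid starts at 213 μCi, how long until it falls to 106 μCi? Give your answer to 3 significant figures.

1/t_eff = 1/t_phys + 1/t_biol = 1/87.4 + 1/101 = 0.021343 per day.
t_eff = 87.4 × 101 / (87.4 + 101) ≈ 46.855 days.
n = log₂(213/106) ≈ 1.0068; t = 1.0068 × 46.855 ≈ 47.173 days.

47.2 days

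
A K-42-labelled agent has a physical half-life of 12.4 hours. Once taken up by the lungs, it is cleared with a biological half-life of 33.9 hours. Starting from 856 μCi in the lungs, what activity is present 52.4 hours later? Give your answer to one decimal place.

1/t_eff = 1/t_phys + 1/t_biol = 1/12.4 + 1/33.9 = 0.11014 per hour.
t_eff = 12.4 × 33.9 / (12.4 + 33.9) ≈ 9.079 hours.
Remaining = 856 × (1/2)^(52.4/9.079) = 856 × (1/2)^5.7715 ≈ 15.67 μCi.

15.7 μCi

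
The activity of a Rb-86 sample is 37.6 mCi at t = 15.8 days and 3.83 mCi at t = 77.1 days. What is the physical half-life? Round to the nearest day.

Over Δt = 77.1 − 15.8 = 61.3 days, the level fell by a factor of 37.6/3.83 ≈ 9.8172.
n = log₂(9.8172) ≈ 3.2953 half-lives, so t½ = 61.3/3.2953 ≈ 18.602 days.

19 days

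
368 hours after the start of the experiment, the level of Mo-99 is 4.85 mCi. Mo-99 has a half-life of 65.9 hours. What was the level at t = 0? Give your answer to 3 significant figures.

Number of half-lives elapsed: n = 368/65.9 ≈ 5.5842.
A₀ = A × 2^n = 4.85 × 2^5.5842 = 4.85 × 47.975 ≈ 232.68 mCi.

233 mCi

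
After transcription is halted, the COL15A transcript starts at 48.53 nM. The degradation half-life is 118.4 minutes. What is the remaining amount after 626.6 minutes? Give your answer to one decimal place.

Number of half-lives: n = 626.6/118.4 ≈ 5.2922.
Remaining = 48.53 × (1/2)^5.2922 = 48.53 × 0.02552 ≈ 1.2385 nM.

1.2 nM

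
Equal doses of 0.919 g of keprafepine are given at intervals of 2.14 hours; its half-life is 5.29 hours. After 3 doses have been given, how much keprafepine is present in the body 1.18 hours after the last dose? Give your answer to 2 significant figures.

The 3 doses were given 5.46, 3.32, 1.18 hours ago.
Total = 0.919·(1/2)^(5.46/5.29) + 0.919·(1/2)^(3.32/5.29) + 0.919·(1/2)^(1.18/5.29)
      = 0.44938 + 0.59483 + 0.78735 ≈ 1.8316 g.

1.8 g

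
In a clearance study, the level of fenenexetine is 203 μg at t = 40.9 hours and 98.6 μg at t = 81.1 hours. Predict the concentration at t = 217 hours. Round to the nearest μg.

Over Δt = 81.1 − 40.9 = 40.2 hours, the level fell by a factor of 203/98.6 ≈ 2.0588.
n = log₂(2.0588) ≈ 1.0418 half-lives, so t½ = 40.2/1.0418 ≈ 38.586 hours.
From t = 81.1 to t = 217: 98.6 × (1/2)^((217−81.1)/38.586) ≈ 8.5834 μg.

9 μg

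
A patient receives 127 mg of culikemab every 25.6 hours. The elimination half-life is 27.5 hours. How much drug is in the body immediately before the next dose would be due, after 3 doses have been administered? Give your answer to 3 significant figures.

The 3 doses were given 76.8, 51.2, 25.6 hours ago.
Total = 127·(1/2)^(76.8/27.5) + 127·(1/2)^(51.2/27.5) + 127·(1/2)^(25.6/27.5)
      = 18.328 + 34.941 + 66.615 ≈ 119.88 mg.

120 mg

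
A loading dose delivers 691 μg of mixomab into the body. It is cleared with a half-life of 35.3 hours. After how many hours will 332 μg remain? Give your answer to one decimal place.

Fraction remaining = 332/691 ≈ 0.48046.
n = log₂(691/332) = ln(2.0813)/ln 2 ≈ 1.0575 half-lives.
t = n × t½ = 1.0575 × 35.3 ≈ 37.33 hours.

37.3 hours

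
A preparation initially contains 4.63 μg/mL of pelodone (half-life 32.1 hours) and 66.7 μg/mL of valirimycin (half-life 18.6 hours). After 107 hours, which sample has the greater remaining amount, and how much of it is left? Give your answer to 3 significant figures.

valirimycin, 1.24 μg/mL

pelodone: 4.63 × (1/2)^3.3333 ≈ 0.45935 μg/mL.
valirimycin: 66.7 × (1/2)^5.7527 ≈ 1.2371 μg/mL.
Valirimycin has more remaining, at ≈ 1.2371 μg/mL.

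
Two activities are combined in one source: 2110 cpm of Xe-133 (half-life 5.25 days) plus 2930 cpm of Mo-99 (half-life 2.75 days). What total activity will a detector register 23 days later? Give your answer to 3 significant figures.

110 cpm

Xe-133: 2110 × (1/2)^(23/5.25) = 2110 × (1/2)^4.381 ≈ 101.27 cpm.
Mo-99: 2930 × (1/2)^(23/2.75) = 2930 × (1/2)^8.3636 ≈ 8.8953 cpm.
Total = 101.27 + 8.8953 ≈ 110.17 cpm.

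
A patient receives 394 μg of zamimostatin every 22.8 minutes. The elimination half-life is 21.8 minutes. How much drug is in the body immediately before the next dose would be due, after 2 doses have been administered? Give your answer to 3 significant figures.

283 μg

The 2 doses were given 45.6, 22.8 minutes ago.
Total = 394·(1/2)^(45.6/21.8) + 394·(1/2)^(22.8/21.8)
      = 92.431 + 190.83 ≈ 283.27 μg.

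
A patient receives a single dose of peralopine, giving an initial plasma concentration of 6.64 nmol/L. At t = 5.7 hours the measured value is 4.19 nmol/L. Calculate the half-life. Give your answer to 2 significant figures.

A/A₀ = 4.19/6.64 ≈ 0.63102.
n = log₂(1.5847) ≈ 0.66423 half-lives elapsed in 5.7 hours.
t½ = 5.7/0.66423 ≈ 8.5813 hours.

8.6 hours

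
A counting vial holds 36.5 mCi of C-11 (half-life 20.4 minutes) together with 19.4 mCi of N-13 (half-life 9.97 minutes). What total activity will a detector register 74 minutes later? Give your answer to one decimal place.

3.1 mCi

C-11: 36.5 × (1/2)^(74/20.4) = 36.5 × (1/2)^3.6275 ≈ 2.9534 mCi.
N-13: 19.4 × (1/2)^(74/9.97) = 19.4 × (1/2)^7.4223 ≈ 0.1131 mCi.
Total = 2.9534 + 0.1131 ≈ 3.0665 mCi.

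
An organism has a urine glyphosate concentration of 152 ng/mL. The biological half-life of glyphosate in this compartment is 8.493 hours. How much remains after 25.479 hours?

19 ng/mL

Elapsed time is 3 half-lives (25.479/8.493).
Each half-life halves the amount: 152 × (1/2)^3 = 152/8 = 19 ng/mL.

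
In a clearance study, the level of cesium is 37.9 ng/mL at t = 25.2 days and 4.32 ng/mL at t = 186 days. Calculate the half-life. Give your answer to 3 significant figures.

Over Δt = 186 − 25.2 = 160.8 days, the level fell by a factor of 37.9/4.32 ≈ 8.7731.
n = log₂(8.7731) ≈ 3.1331 half-lives, so t½ = 160.8/3.1331 ≈ 51.323 days.

51.3 days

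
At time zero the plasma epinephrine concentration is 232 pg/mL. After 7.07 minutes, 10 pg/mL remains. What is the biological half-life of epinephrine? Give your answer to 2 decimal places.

1.56 minutes

A/A₀ = 10/232 ≈ 0.043103.
n = log₂(23.2) ≈ 4.5361 half-lives elapsed in 7.07 minutes.
t½ = 7.07/4.5361 ≈ 1.5586 minutes.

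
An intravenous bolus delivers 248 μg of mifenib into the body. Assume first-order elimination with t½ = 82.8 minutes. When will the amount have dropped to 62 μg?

62/248 = 1/4, so 2 half-lives have elapsed.
t = 2 × 82.8 = 165.6 minutes.

165.6 minutes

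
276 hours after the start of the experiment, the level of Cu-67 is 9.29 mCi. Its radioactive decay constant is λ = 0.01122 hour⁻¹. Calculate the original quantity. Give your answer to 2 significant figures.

t½ = ln 2 / λ = 0.69315 / 0.01122 ≈ 61.778 hours.
Number of half-lives elapsed: n = 276/61.778 ≈ 4.4676.
A₀ = A × 2^n = 9.29 × 2^4.4676 = 9.29 × 22.125 ≈ 205.54 mCi.

210 mCi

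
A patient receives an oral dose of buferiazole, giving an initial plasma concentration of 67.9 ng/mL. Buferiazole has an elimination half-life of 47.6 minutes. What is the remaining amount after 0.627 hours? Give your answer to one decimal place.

39.3 ng/mL

Convert the elapsed time: 0.627 hours = 37.62 minutes.
Number of half-lives: n = 37.62/47.6 ≈ 0.79034.
Remaining = 67.9 × (1/2)^0.79034 = 67.9 × 0.57821 ≈ 39.26 ng/mL.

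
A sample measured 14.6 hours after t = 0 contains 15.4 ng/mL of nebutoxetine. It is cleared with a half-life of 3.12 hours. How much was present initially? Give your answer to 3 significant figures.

Number of half-lives elapsed: n = 14.6/3.12 ≈ 4.6795.
A₀ = A × 2^n = 15.4 × 2^4.6795 = 15.4 × 25.625 ≈ 394.63 ng/mL.

395 ng/mL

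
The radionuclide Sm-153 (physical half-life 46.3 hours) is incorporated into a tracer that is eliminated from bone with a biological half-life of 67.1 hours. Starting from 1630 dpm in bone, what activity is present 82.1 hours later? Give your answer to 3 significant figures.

1/t_eff = 1/t_phys + 1/t_biol = 1/46.3 + 1/67.1 = 0.036501 per hour.
t_eff = 46.3 × 67.1 / (46.3 + 67.1) ≈ 27.396 hours.
Remaining = 1630 × (1/2)^(82.1/27.396) = 1630 × (1/2)^2.9968 ≈ 204.21 dpm.

204 dpm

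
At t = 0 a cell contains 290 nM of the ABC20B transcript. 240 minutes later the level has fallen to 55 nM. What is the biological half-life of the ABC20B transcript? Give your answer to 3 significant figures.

A/A₀ = 55/290 ≈ 0.18966.
n = log₂(5.2727) ≈ 2.3985 half-lives elapsed in 240 minutes.
t½ = 240/2.3985 ≈ 100.06 minutes.

100 minutes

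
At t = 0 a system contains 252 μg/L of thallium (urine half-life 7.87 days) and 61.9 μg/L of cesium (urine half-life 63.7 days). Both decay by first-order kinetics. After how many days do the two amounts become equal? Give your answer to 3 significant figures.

Set 252·(1/2)^(t/7.87) = 61.9·(1/2)^(t/63.7).
Taking log₂: log₂(252/61.9) = t·(1/7.87 − 1/63.7).
log₂(4.0711) = 2.0254; 1/7.87 − 1/63.7 = 0.11137.
t = 2.0254 / 0.11137 ≈ 18.187 days.

18.2 days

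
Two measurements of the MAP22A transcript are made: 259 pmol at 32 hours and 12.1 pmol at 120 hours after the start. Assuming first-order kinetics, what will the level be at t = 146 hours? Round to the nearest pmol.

5 pmol

Over Δt = 120 − 32 = 88 hours, the level fell by a factor of 259/12.1 ≈ 21.405.
n = log₂(21.405) ≈ 4.4199 half-lives, so t½ = 88/4.4199 ≈ 19.91 hours.
From t = 120 to t = 146: 12.1 × (1/2)^((146−120)/19.91) ≈ 4.8942 pmol.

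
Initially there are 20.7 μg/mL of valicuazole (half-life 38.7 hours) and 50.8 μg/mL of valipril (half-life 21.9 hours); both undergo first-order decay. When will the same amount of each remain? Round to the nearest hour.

65 hours

Set 20.7·(1/2)^(t/38.7) = 50.8·(1/2)^(t/21.9).
Taking log₂: log₂(20.7/50.8) = t·(1/38.7 − 1/21.9).
log₂(0.40748) = -1.2952; 1/38.7 − 1/21.9 = -0.019822.
t = -1.2952 / -0.019822 ≈ 65.34 hours.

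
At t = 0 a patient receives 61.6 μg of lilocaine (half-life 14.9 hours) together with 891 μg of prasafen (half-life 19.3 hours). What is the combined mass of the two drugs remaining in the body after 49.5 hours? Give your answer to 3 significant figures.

lilocaine: 61.6 × (1/2)^(49.5/14.9) = 61.6 × (1/2)^3.3221 ≈ 6.1591 μg.
prasafen: 891 × (1/2)^(49.5/19.3) = 891 × (1/2)^2.5648 ≈ 150.59 μg.
Total = 6.1591 + 150.59 ≈ 156.75 μg.

157 μg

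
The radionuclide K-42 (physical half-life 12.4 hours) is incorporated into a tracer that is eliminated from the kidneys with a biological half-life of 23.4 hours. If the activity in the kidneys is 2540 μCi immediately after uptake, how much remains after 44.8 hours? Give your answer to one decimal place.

55.1 μCi

1/t_eff = 1/t_phys + 1/t_biol = 1/12.4 + 1/23.4 = 0.12338 per hour.
t_eff = 12.4 × 23.4 / (12.4 + 23.4) ≈ 8.105 hours.
Remaining = 2540 × (1/2)^(44.8/8.105) = 2540 × (1/2)^5.5274 ≈ 55.069 μCi.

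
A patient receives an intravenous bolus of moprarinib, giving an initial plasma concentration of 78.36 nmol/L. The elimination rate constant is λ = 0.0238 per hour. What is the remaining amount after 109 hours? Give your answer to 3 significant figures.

t½ = ln 2 / λ = 0.69315 / 0.0238 ≈ 29.124 hours.
Number of half-lives: n = 109/29.124 ≈ 3.7426.
Remaining = 78.36 × (1/2)^3.7426 = 78.36 × 0.074706 ≈ 5.8539 nmol/L.

5.85 nmol/L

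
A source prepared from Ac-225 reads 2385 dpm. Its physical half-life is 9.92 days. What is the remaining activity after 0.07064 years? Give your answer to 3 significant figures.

394 dpm

Convert the elapsed time: 0.07064 years = 25.7836 days.
Number of half-lives: n = 25.7836/9.92 ≈ 2.5992.
Remaining = 2385 × (1/2)^2.5992 = 2385 × 0.16504 ≈ 393.61 dpm.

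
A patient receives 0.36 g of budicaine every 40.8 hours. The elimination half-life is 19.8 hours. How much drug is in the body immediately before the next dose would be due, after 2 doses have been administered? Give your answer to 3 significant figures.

0.107 g

The 2 doses were given 81.6, 40.8 hours ago.
Total = 0.36·(1/2)^(81.6/19.8) + 0.36·(1/2)^(40.8/19.8)
      = 0.020687 + 0.086298 ≈ 0.10698 g.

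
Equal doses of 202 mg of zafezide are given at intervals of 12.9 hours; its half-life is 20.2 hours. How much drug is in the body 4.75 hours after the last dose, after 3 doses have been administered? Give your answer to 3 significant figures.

The 3 doses were given 30.55, 17.65, 4.75 hours ago.
Total = 202·(1/2)^(30.55/20.2) + 202·(1/2)^(17.65/20.2) + 202·(1/2)^(4.75/20.2)
      = 70.808 + 110.24 + 171.62 ≈ 352.66 mg.

353 mg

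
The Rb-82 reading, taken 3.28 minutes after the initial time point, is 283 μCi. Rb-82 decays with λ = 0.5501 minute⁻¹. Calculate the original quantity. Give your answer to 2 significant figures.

1700 μCi

t½ = ln 2 / λ = 0.69315 / 0.5501 ≈ 1.26 minutes.
Number of half-lives elapsed: n = 3.28/1.26 ≈ 2.6031.
A₀ = A × 2^n = 283 × 2^2.6031 = 283 × 6.0759 ≈ 1719.5 μCi.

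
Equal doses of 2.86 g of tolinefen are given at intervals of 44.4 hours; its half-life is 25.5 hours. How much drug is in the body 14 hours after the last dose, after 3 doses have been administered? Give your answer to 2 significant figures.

The 3 doses were given 102.8, 58.4, 14 hours ago.
Total = 2.86·(1/2)^(102.8/25.5) + 2.86·(1/2)^(58.4/25.5) + 2.86·(1/2)^(14/25.5)
      = 0.1749 + 0.58472 + 1.9548 ≈ 2.7144 g.

2.7 g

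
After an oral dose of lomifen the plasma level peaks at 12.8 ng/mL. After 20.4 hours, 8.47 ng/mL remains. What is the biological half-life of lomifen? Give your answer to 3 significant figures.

A/A₀ = 8.47/12.8 ≈ 0.66172.
n = log₂(1.5112) ≈ 0.59571 half-lives elapsed in 20.4 hours.
t½ = 20.4/0.59571 ≈ 34.245 hours.

34.2 hours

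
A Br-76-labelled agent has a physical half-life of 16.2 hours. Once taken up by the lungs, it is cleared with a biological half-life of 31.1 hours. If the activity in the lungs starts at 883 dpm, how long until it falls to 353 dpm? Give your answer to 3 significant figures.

14.1 hours

1/t_eff = 1/t_phys + 1/t_biol = 1/16.2 + 1/31.1 = 0.093883 per hour.
t_eff = 16.2 × 31.1 / (16.2 + 31.1) ≈ 10.652 hours.
n = log₂(883/353) ≈ 1.3227; t = 1.3227 × 10.652 ≈ 14.089 hours.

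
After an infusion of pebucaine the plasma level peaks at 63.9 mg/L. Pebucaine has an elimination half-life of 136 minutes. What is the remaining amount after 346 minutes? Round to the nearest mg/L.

11 mg/L

Number of half-lives: n = 346/136 ≈ 2.5441.
Remaining = 63.9 × (1/2)^2.5441 = 63.9 × 0.17145 ≈ 10.956 mg/L.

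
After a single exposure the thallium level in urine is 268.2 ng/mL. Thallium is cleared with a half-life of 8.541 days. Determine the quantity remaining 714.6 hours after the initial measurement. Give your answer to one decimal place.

Convert the elapsed time: 714.6 hours = 29.775 days.
Number of half-lives: n = 29.775/8.541 ≈ 3.4861.
Remaining = 268.2 × (1/2)^3.4861 = 268.2 × 0.089242 ≈ 23.935 ng/mL.

23.9 ng/mL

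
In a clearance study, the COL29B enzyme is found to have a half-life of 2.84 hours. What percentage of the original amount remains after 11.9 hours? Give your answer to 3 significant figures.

5.48%

n = 11.9/2.84 ≈ 4.1901 half-lives.
Fraction remaining = (1/2)^4.1901 ≈ 0.054783, i.e. 5.4783%.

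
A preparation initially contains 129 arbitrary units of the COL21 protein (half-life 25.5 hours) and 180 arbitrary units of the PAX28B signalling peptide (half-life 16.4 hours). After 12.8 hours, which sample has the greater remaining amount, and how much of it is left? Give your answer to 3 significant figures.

PAX28B signalling peptide, 105 arbitrary units

COL21 protein: 129 × (1/2)^0.50196 ≈ 91.093 arbitrary units.
PAX28B signalling peptide: 180 × (1/2)^0.78049 ≈ 104.79 arbitrary units.
PAX28B signalling peptide has more remaining, at ≈ 104.79 arbitrary units.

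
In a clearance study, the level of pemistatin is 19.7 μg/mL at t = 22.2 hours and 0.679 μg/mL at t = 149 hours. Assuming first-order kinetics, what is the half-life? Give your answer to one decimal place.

26.1 hours

Over Δt = 149 − 22.2 = 126.8 hours, the level fell by a factor of 19.7/0.679 ≈ 29.013.
n = log₂(29.013) ≈ 4.8586 half-lives, so t½ = 126.8/4.8586 ≈ 26.098 hours.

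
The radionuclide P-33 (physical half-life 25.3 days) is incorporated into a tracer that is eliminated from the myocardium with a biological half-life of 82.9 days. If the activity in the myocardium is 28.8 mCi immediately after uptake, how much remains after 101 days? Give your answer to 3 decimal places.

0.778 mCi

1/t_eff = 1/t_phys + 1/t_biol = 1/25.3 + 1/82.9 = 0.051588 per day.
t_eff = 25.3 × 82.9 / (25.3 + 82.9) ≈ 19.384 days.
Remaining = 28.8 × (1/2)^(101/19.384) = 28.8 × (1/2)^5.2104 ≈ 0.77785 mCi.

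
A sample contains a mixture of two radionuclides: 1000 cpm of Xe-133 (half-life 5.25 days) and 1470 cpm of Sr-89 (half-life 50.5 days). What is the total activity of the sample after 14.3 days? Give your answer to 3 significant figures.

1360 cpm

Xe-133: 1000 × (1/2)^(14.3/5.25) = 1000 × (1/2)^2.7238 ≈ 151.37 cpm.
Sr-89: 1470 × (1/2)^(14.3/50.5) = 1470 × (1/2)^0.28317 ≈ 1208 cpm.
Total = 151.37 + 1208 ≈ 1359.4 cpm.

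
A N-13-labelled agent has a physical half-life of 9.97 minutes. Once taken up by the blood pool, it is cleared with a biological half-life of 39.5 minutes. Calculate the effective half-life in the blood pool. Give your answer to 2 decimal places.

1/t_eff = 1/t_phys + 1/t_biol = 1/9.97 + 1/39.5 = 0.12562 per minute.
t_eff = 9.97 × 39.5 / (9.97 + 39.5) ≈ 7.9607 minutes.

7.96 minutes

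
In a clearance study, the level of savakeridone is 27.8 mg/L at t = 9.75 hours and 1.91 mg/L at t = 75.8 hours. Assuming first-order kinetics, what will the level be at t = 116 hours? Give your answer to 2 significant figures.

Over Δt = 75.8 − 9.75 = 66.05 hours, the level fell by a factor of 27.8/1.91 ≈ 14.555.
n = log₂(14.555) ≈ 3.8634 half-lives, so t½ = 66.05/3.8634 ≈ 17.096 hours.
From t = 75.8 to t = 116: 1.91 × (1/2)^((116−75.8)/17.096) ≈ 0.37427 mg/L.

0.37 mg/L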